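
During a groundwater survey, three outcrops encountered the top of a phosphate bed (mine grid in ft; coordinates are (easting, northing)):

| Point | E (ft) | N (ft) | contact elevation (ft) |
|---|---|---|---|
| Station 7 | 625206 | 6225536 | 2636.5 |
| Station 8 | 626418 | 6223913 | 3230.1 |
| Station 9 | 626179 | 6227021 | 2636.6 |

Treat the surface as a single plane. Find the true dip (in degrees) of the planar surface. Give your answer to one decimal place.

17.3°

Let the plane be z = a·E + b·N + c.
Station 8−Station 7: 1212a − 1623b = 593.6;  Station 9−Station 7: 973a + 1485b = 0.1.
Solving gives a = 0.26092, b = −0.17089.
Gradient magnitude |∇z| = √(a² + b²) = √(0.06808 + 0.02920) = 0.31191.
True dip = arctan(0.31191) = 17.3°, dipping toward WNW (azimuth ≈ 303°).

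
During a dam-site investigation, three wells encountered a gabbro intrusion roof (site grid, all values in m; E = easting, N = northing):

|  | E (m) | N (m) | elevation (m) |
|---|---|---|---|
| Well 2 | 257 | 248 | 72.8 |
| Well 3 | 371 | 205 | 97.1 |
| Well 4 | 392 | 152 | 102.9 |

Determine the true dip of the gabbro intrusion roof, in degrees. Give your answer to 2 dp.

11.54°

Let the plane be z = a·E + b·N + c.
Well 3−Well 2: 114a − 43b = 24.3;  Well 4−Well 2: 135a − 96b = 30.1.
Solving gives a = 0.20208, b = −0.02936.
Gradient magnitude |∇z| = √(a² + b²) = √(0.04084 + 0.00086) = 0.20420.
True dip = arctan(0.20420) = 11.54°, dipping toward W (azimuth ≈ 278°).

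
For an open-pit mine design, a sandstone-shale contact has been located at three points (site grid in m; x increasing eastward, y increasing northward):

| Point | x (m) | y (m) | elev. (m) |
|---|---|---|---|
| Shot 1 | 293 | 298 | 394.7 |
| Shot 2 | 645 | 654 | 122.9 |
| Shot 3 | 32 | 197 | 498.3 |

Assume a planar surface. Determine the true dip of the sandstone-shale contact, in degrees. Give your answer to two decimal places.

Let the plane be z = a·x + b·y + c.
Shot 2−Shot 1: 352a + 356b = −271.8;  Shot 3−Shot 1: −261a − 101b = 103.6.
Solving gives a = −0.16439, b = −0.60094.
Gradient magnitude |∇z| = √(a² + b²) = √(0.02702 + 0.36113) = 0.62302.
True dip = arctan(0.62302) = 31.92°, dipping toward NNE (azimuth ≈ 015°).

31.92°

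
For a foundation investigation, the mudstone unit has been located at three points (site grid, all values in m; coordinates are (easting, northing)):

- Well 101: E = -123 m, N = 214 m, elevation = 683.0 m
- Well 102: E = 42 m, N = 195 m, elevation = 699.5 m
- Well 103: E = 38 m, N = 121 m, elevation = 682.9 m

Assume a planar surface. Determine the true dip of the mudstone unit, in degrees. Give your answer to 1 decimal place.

Let the plane be z = a·E + b·N + c.
Well 102−Well 101: 165a − 19b = 16.5;  Well 103−Well 101: 161a − 93b = −0.1.
Solving gives a = 0.12505, b = 0.21756.
Gradient magnitude |∇z| = √(a² + b²) = √(0.01564 + 0.04733) = 0.25094.
True dip = arctan(0.25094) = 14.1°, dipping toward SSW (azimuth ≈ 210°).

14.1°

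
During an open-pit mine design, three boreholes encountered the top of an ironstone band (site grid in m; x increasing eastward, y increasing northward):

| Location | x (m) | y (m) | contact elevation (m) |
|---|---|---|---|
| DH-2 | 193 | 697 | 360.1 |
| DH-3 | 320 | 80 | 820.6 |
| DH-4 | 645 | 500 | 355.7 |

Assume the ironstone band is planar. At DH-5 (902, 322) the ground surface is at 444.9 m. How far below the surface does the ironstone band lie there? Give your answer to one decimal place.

Two edge vectors: DH-2→DH-3 = (127, -617, 460.5), DH-2→DH-4 = (452, -197, -4.4).
Normal n = (DH-2→DH-3) × (DH-2→DH-4) = (93433.3, 208704.8, 253865).
So ∂z/∂x = −n_x/n_z = −0.36804 and ∂z/∂y = −n_y/n_z = −0.82211.
Intercept c from DH-2: 360.1 + 71.03 + 573.01 = 1004.14.
At (902, 322): z_contact = −331.98 − 264.72 + 1004.14 = 407.45 m.
Depth below ground = 444.9 − 407.45 = 37.5 m.

37.5 m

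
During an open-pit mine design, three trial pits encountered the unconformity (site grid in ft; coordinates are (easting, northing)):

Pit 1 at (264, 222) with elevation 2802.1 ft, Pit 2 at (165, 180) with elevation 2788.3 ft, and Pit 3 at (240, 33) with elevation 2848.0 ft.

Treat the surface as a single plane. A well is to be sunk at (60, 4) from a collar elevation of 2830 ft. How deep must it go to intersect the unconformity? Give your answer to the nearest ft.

20 ft

Let the plane be z = a·E + b·N + c.
Pit 2−Pit 1: −99a − 42b = −13.8;  Pit 3−Pit 1: −24a − 189b = 45.9.
Solving gives a = 0.25623, b = −0.27539.
Then c = 2802.1 − a·264 − b·222 = 2795.59.
At (60, 4): z_contact = 15.4 − 1.1 + 2795.59 = 2809.9 ft.
Depth below ground = 2830 − 2809.9 = 20 ft.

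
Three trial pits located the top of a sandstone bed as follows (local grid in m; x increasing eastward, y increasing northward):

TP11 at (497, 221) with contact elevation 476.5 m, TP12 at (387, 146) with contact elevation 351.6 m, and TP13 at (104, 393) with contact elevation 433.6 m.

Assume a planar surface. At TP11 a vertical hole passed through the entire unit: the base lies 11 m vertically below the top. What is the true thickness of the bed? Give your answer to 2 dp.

7.59 m

Let the plane be z = a·x + b·y + c.
TP12−TP11: −110a − 75b = −124.9;  TP13−TP11: −393a + 172b = −42.9.
Solving gives a = 0.51039, b = 0.91676.
|∇z| = √(a²+b²) = 1.04926, so dip δ = arctan(1.04926) = 46.38°.
True thickness = vertical thickness × cos δ = 11 × cos 46.38° = 7.59 m.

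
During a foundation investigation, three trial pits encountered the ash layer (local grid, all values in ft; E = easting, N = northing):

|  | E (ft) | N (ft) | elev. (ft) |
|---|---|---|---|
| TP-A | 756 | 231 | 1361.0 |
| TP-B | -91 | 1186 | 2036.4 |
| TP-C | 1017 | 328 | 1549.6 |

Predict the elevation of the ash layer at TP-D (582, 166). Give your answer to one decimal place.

Two edge vectors: TP-A→TP-B = (-847, 955, 675.4), TP-A→TP-C = (261, 97, 188.6).
Normal n = (TP-A→TP-B) × (TP-A→TP-C) = (114599.2, 336023.6, -331414).
So ∂z/∂E = −n_x/n_z = 0.345789 and ∂z/∂N = −n_y/n_z = 1.013909.
Intercept c from TP-A: 1361 − 261.42 − 234.21 = 865.37.
At (582, 166): z = 201.2 + 168.3 + 865.37 = 1234.9 ft.

1234.9 ft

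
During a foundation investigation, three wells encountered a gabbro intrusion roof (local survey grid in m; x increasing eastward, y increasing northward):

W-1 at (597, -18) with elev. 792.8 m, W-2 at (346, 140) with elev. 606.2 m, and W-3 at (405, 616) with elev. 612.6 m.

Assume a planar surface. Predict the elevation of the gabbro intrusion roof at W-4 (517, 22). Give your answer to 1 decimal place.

734.1 m

Let the plane be z = a·x + b·y + c.
W-2−W-1: −251a + 158b = −186.6;  W-3−W-1: −192a + 634b = −180.2.
Solving gives a = 0.69747, b = −0.07301.
Then c = 792.8 − a·597 − b·-18 = 375.10.
At (517, 22): z = 360.6 − 1.6 + 375.10 = 734.1 m.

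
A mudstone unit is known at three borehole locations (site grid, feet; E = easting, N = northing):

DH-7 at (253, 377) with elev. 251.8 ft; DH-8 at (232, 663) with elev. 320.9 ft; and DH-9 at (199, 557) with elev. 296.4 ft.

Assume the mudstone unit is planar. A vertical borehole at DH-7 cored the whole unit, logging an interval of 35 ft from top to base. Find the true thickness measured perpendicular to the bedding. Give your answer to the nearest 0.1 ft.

Two edge vectors: DH-7→DH-8 = (-21, 286, 69.1), DH-7→DH-9 = (-54, 180, 44.6).
Normal n = (DH-7→DH-8) × (DH-7→DH-9) = (317.6, -2794.8, 11664).
So ∂z/∂E = −n_x/n_z = −0.02723 and ∂z/∂N = −n_y/n_z = 0.23961.
|∇z| = √(a²+b²) = 0.24115, so dip δ = arctan(0.24115) = 13.56°.
True thickness = vertical thickness × cos δ = 35 × cos 13.56° = 34.0 ft.

34.0 ft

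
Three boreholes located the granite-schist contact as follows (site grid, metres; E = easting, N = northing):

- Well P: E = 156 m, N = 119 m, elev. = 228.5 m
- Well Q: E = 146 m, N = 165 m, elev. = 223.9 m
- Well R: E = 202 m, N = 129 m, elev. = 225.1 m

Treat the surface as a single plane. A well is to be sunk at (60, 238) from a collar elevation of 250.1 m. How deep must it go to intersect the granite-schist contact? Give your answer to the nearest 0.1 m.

Let the plane be z = a·E + b·N + c.
Well Q−Well P: −10a + 46b = −4.6;  Well R−Well P: 46a + 10b = −3.4.
Solving gives a = −0.04982, b = −0.11083.
Then c = 228.5 − a·156 − b·119 = 249.46.
At (60, 238): z_contact = −2.99 − 26.38 + 249.46 = 220.09 m.
Depth below ground = 250.1 − 220.09 = 30.0 m.

30.0 m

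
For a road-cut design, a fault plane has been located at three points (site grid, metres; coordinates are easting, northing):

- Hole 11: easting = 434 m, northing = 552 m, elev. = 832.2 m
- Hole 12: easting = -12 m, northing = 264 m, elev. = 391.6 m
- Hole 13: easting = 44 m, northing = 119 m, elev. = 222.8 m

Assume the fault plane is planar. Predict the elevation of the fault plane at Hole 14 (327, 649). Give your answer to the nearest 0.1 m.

Let the plane be z = a·easting + b·northing + c.
Hole 12−Hole 11: −446a − 288b = −440.6;  Hole 13−Hole 11: −390a − 433b = −609.4.
Solving gives a = 0.18902, b = 1.23714.
Then c = 832.2 − a·434 − b·552 = 67.26.
At (327, 649): z = 61.8 + 802.9 + 67.26 = 932.0 m.

932.0 m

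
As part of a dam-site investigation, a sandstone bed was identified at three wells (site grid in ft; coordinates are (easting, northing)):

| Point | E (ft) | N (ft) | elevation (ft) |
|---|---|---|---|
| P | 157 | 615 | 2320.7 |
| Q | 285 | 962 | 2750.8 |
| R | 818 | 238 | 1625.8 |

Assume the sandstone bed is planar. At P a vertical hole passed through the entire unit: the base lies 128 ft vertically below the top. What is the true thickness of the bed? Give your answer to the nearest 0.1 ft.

Two edge vectors: P→Q = (128, 347, 430.1), P→R = (661, -377, -694.9).
Normal n = (P→Q) × (P→R) = (-78982.6, 373243.3, -277623).
So ∂z/∂E = −n_x/n_z = −0.28450 and ∂z/∂N = −n_y/n_z = 1.34442.
|∇z| = √(a²+b²) = 1.37420, so dip δ = arctan(1.37420) = 53.96°.
True thickness = vertical thickness × cos δ = 128 × cos 53.96° = 75.3 ft.

75.3 ft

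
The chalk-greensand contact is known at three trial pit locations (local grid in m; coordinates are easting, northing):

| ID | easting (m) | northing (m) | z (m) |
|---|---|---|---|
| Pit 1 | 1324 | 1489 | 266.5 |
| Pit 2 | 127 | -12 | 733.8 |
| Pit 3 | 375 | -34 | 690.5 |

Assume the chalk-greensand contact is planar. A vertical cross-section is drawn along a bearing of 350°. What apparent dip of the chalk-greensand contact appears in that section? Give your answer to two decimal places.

Two edge vectors: Pit 1→Pit 2 = (-1197, -1501, 467.3), Pit 1→Pit 3 = (-949, -1523, 424).
Normal n = (Pit 1→Pit 2) × (Pit 1→Pit 3) = (75273.9, 64060.3, 398582).
So ∂z/∂easting = −n_x/n_z = −0.18885 and ∂z/∂northing = −n_y/n_z = −0.16072.
Unit vector along 350° is (sin 350°, cos 350°) = (-0.1736, 0.9848).
Slope in that direction = a·(-0.1736) + b·(0.9848) = −0.12548.
Apparent dip = arctan|0.12548| = 7.15° (true dip is 13.9°, so apparent ≤ true as expected).

7.15°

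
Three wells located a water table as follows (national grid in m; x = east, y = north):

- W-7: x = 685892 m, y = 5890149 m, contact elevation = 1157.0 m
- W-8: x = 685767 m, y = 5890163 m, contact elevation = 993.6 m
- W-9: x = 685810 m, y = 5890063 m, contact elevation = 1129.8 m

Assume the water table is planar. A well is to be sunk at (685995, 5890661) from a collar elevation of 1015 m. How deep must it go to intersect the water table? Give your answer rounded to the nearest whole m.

163 m

Two edge vectors: W-7→W-8 = (-125, 14, -163.4), W-7→W-9 = (-82, -86, -27.2).
Normal n = (W-7→W-8) × (W-7→W-9) = (-14433.2, 9998.8, 11898).
So ∂z/∂x = −n_x/n_z = 1.21307783 and ∂z/∂y = −n_y/n_z = −0.84037653.
Intercept c from W-7: 1157 − 832040.38 + 4949943.00 = 4119059.62.
At (685995, 5890661): z_contact = 832165.3 − 4950373.3 + 4119059.62 = 851.7 m.
Depth below ground = 1015 − 851.7 = 163 m.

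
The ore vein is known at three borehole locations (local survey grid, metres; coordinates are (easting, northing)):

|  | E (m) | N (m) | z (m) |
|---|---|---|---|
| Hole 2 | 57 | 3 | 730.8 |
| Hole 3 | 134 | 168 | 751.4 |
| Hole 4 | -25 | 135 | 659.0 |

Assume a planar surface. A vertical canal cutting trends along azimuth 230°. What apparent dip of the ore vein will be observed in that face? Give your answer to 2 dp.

20.14°

Two edge vectors: Hole 2→Hole 3 = (77, 165, 20.6), Hole 2→Hole 4 = (-82, 132, -71.8).
Normal n = (Hole 2→Hole 3) × (Hole 2→Hole 4) = (-14566.2, 3839.4, 23694).
So ∂z/∂E = −n_x/n_z = 0.61476 and ∂z/∂N = −n_y/n_z = −0.16204.
Unit vector along 230° is (sin 230°, cos 230°) = (-0.7660, -0.6428).
Slope in that direction = a·(-0.7660) + b·(-0.6428) = −0.36678.
Apparent dip = arctan|0.36678| = 20.14° (true dip is 32.4°, so apparent ≤ true as expected).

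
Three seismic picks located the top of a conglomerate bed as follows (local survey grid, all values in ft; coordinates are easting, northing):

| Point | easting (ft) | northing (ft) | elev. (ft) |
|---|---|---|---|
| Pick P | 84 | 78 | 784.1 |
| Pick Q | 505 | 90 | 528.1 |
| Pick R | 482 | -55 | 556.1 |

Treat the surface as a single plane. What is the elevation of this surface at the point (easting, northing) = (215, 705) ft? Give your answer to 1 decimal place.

Two edge vectors: Pick P→Pick Q = (421, 12, -256), Pick P→Pick R = (398, -133, -228).
Normal n = (Pick P→Pick Q) × (Pick P→Pick R) = (-36784, -5900, -60769).
So ∂z/∂easting = −n_x/n_z = −0.60531 and ∂z/∂northing = −n_y/n_z = −0.09709.
Intercept c from Pick P: 784.1 + 50.85 + 7.57 = 842.52.
At (215, 705): z = −130.1 − 68.4 + 842.52 = 643.9 ft.

643.9 ft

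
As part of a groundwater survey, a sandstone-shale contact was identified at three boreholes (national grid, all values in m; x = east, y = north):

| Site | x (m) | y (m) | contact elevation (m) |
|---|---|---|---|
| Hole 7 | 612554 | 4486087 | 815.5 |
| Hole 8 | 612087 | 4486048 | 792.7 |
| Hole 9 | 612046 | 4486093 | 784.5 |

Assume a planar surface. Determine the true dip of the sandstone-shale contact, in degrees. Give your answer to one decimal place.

Two edge vectors: Hole 7→Hole 8 = (-467, -39, -22.8), Hole 7→Hole 9 = (-508, 6, -31).
Normal n = (Hole 7→Hole 8) × (Hole 7→Hole 9) = (1345.8, -2894.6, -22614).
So ∂z/∂x = −n_x/n_z = 0.05951 and ∂z/∂y = −n_y/n_z = −0.12800.
Gradient magnitude |∇z| = √(a² + b²) = √(0.00354 + 0.01638) = 0.14116.
True dip = arctan(0.14116) = 8.0°, dipping toward NNW (azimuth ≈ 335°).

8.0°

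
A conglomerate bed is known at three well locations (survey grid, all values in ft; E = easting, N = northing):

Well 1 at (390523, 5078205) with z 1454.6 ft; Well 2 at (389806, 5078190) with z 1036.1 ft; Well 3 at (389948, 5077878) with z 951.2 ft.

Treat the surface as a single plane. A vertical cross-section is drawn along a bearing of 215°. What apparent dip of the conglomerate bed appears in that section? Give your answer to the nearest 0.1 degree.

Let the plane be z = a·E + b·N + c.
Well 2−Well 1: −717a − 15b = −418.5;  Well 3−Well 1: −575a − 327b = −503.4.
Solving gives a = 0.57254, b = 0.53269.
Unit vector along 215° is (sin 215°, cos 215°) = (-0.5736, -0.8192).
Slope in that direction = a·(-0.5736) + b·(-0.8192) = −0.76475.
Apparent dip = arctan|0.76475| = 37.4° (true dip is 38.0°, so apparent ≤ true as expected).

37.4°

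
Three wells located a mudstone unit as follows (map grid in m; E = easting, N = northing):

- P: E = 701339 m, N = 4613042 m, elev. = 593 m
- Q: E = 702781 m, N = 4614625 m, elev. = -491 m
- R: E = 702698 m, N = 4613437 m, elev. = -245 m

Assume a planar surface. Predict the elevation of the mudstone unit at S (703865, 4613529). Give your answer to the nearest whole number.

Let the plane be z = a·E + b·N + c.
Q−P: 1442a + 1583b = −1084;  R−P: 1359a + 395b = −838.
Solving gives a = −0.56797751, b = −0.16738878.
Then c = 593 − a·701339 − b·4613042 = 1171109.24.
At (703865, 4613529): z = −399779.5 − 772253.0 + 1171109.24 = -923.2 m.

-923 m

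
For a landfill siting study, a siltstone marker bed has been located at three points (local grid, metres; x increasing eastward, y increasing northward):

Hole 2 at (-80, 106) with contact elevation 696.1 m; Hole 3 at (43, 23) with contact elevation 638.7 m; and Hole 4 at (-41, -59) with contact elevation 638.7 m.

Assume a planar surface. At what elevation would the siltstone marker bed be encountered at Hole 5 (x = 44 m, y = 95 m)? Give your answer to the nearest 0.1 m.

Let the plane be z = a·x + b·y + c.
Hole 3−Hole 2: 123a − 83b = −57.4;  Hole 4−Hole 2: 39a − 165b = −57.4.
Solving gives a = −0.27593, b = 0.28266.
Then c = 696.1 − a·-80 − b·106 = 644.06.
At (44, 95): z = −12.1 + 26.9 + 644.06 = 658.8 m.

658.8 m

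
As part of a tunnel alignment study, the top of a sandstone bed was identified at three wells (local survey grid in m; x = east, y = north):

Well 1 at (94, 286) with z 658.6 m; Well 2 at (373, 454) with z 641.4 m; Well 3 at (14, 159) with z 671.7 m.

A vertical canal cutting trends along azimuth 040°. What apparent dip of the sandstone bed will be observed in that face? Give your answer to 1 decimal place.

Let the plane be z = a·x + b·y + c.
Well 2−Well 1: 279a + 168b = −17.2;  Well 3−Well 1: −80a − 127b = 13.1.
Solving gives a = 0.00075, b = −0.10362.
Unit vector along 040° is (sin 40°, cos 40°) = (0.6428, 0.7660).
Slope in that direction = a·(0.6428) + b·(0.7660) = −0.07890.
Apparent dip = arctan|0.07890| = 4.5° (true dip is 5.9°, so apparent ≤ true as expected).

4.5°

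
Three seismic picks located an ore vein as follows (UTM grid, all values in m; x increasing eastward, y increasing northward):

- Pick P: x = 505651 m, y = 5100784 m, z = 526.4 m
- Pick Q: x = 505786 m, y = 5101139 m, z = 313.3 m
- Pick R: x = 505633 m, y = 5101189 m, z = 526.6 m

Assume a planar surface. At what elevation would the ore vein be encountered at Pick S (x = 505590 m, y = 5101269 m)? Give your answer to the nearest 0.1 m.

582.4 m

Let the plane be z = a·x + b·y + c.
Pick Q−Pick P: 135a + 355b = −213.1;  Pick R−Pick P: −18a + 405b = 0.2.
Solving gives a = −1.414500942, b = −0.062372881.
Then c = 526.4 − a·505651 − b·5100784 = 1033920.81.
At (505590, 5101269): z = −715157.5 − 318180.8 + 1033920.81 = 582.4 m.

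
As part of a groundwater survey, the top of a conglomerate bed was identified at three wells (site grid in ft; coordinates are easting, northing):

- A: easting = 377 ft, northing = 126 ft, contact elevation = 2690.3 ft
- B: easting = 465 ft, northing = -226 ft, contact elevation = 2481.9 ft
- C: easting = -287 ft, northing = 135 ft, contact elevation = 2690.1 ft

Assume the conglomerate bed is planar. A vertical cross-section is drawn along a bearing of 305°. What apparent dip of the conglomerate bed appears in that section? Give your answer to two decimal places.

Let the plane be z = a·easting + b·northing + c.
B−A: 88a − 352b = −208.4;  C−A: −664a + 9b = −0.2.
Solving gives a = 0.00835, b = 0.59413.
Unit vector along 305° is (sin 305°, cos 305°) = (-0.8192, 0.5736).
Slope in that direction = a·(-0.8192) + b·(0.5736) = 0.33394.
Apparent dip = arctan|0.33394| = 18.47° (true dip is 30.7°, so apparent ≤ true as expected).

18.47°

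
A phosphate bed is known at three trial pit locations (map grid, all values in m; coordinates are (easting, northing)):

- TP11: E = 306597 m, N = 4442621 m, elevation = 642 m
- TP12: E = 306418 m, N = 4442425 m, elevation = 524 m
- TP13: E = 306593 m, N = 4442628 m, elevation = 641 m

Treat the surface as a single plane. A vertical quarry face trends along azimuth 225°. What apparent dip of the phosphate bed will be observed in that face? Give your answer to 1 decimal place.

24.5°

Two edge vectors: TP11→TP12 = (-179, -196, -118), TP11→TP13 = (-4, 7, -1).
Normal n = (TP11→TP12) × (TP11→TP13) = (1022, 293, -2037).
So ∂z/∂E = −n_x/n_z = 0.50172 and ∂z/∂N = −n_y/n_z = 0.14384.
Unit vector along 225° is (sin 225°, cos 225°) = (-0.7071, -0.7071).
Slope in that direction = a·(-0.7071) + b·(-0.7071) = −0.45648.
Apparent dip = arctan|0.45648| = 24.5° (true dip is 27.6°, so apparent ≤ true as expected).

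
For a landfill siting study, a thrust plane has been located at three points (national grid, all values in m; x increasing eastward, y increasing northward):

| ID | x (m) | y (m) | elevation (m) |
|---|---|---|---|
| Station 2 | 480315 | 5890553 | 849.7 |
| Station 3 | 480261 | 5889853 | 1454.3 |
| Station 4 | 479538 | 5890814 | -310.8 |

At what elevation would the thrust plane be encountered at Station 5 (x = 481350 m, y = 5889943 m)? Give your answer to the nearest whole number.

2646 m

Let the plane be z = a·x + b·y + c.
Station 3−Station 2: −54a − 700b = 604.6;  Station 4−Station 2: −777a + 261b = −1160.5.
Solving gives a = 1.17304021, b = −0.95420596.
Then c = 849.7 − a·480315 − b·5890553 = 5058221.67.
At (481350, 5889943): z = 564642.9 − 5620218.7 + 5058221.67 = 2645.9 m.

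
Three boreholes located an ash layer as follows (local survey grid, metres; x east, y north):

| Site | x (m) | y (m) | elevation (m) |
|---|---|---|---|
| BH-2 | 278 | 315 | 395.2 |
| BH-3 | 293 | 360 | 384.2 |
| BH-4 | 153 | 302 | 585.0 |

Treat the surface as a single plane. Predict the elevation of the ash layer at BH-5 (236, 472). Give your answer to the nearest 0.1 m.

502.7 m

Let the plane be z = a·x + b·y + c.
BH-3−BH-2: 15a + 45b = −11;  BH-4−BH-2: −125a − 13b = 189.8.
Solving gives a = −1.54659, b = 0.27109.
Then c = 395.2 − a·278 − b·315 = 739.76.
At (236, 472): z = −365.0 + 128.0 + 739.76 = 502.7 m.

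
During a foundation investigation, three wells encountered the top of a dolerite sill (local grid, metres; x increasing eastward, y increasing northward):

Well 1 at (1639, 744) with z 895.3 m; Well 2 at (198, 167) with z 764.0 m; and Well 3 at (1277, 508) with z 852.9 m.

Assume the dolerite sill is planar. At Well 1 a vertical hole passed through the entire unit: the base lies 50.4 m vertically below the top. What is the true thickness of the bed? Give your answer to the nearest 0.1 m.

50.1 m

Let the plane be z = a·x + b·y + c.
Well 2−Well 1: −1441a − 577b = −131.3;  Well 3−Well 1: −362a − 236b = −42.4.
Solving gives a = 0.04971, b = 0.10341.
|∇z| = √(a²+b²) = 0.11474, so dip δ = arctan(0.11474) = 6.55°.
True thickness = vertical thickness × cos δ = 50.4 × cos 6.55° = 50.1 m.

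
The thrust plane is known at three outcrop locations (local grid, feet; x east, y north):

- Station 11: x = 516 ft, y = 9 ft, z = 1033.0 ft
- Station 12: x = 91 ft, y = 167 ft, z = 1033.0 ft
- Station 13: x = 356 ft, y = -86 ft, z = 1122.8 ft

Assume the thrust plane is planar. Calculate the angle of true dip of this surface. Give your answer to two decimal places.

31.81°

Let the plane be z = a·x + b·y + c.
Station 12−Station 11: −425a + 158b = 0;  Station 13−Station 11: −160a − 95b = 89.8.
Solving gives a = −0.21611, b = −0.58130.
Gradient magnitude |∇z| = √(a² + b²) = √(0.04670 + 0.33791) = 0.62017.
True dip = arctan(0.62017) = 31.81°, dipping toward NNE (azimuth ≈ 020°).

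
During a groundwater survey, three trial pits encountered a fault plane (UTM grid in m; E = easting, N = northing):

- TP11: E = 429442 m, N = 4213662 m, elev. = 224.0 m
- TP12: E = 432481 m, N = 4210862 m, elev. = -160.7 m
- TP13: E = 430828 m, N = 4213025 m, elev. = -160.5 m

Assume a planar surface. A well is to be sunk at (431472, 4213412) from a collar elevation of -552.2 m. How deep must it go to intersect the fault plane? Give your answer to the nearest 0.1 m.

Two edge vectors: TP11→TP12 = (3039, -2800, -384.7), TP11→TP13 = (1386, -637, -384.5).
Normal n = (TP11→TP12) × (TP11→TP13) = (831546.1, 635301.3, 1944957).
So ∂z/∂E = −n_x/n_z = −0.427539581 and ∂z/∂N = −n_y/n_z = −0.326640280.
Intercept c from TP11: 224 + 183603.45 + 1376351.74 = 1560179.19.
At (431472, 4213412): z_contact = −184471.36 − 1376270.08 + 1560179.19 = -562.25 m.
Depth below ground = -552.2 − (-562.25) = 10.0 m.

10.0 m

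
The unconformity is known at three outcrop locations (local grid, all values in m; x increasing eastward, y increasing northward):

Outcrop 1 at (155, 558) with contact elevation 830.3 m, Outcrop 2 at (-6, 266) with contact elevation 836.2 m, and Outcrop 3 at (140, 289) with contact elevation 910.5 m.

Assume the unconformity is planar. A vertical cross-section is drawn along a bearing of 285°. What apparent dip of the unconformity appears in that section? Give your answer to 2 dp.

32.09°

Let the plane be z = a·x + b·y + c.
Outcrop 2−Outcrop 1: −161a − 292b = 5.9;  Outcrop 3−Outcrop 1: −15a − 269b = 80.2.
Solving gives a = 0.56080, b = −0.32941.
Unit vector along 285° is (sin 285°, cos 285°) = (-0.9659, 0.2588).
Slope in that direction = a·(-0.9659) + b·(0.2588) = −0.62695.
Apparent dip = arctan|0.62695| = 32.09° (true dip is 33.0°, so apparent ≤ true as expected).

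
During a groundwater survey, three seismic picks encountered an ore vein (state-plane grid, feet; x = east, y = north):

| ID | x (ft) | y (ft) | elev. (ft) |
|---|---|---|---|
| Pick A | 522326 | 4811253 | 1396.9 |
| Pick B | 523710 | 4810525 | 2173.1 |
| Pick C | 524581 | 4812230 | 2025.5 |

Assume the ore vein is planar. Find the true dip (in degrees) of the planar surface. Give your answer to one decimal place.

Two edge vectors: Pick A→Pick B = (1384, -728, 776.2), Pick A→Pick C = (2255, 977, 628.6).
Normal n = (Pick A→Pick B) × (Pick A→Pick C) = (-1215968.2, 880348.6, 2993808).
So ∂z/∂x = −n_x/n_z = 0.40616 and ∂z/∂y = −n_y/n_z = −0.29406.
Gradient magnitude |∇z| = √(a² + b²) = √(0.16497 + 0.08647) = 0.50143.
True dip = arctan(0.50143) = 26.6°, dipping toward NW (azimuth ≈ 306°).

26.6°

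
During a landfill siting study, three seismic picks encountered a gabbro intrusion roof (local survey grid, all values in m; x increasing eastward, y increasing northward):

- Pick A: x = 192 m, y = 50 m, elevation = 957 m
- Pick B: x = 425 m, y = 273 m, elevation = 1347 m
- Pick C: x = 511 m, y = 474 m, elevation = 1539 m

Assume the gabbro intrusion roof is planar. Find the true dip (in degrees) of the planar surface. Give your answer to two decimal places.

53.44°

Two edge vectors: Pick A→Pick B = (233, 223, 390), Pick A→Pick C = (319, 424, 582).
Normal n = (Pick A→Pick B) × (Pick A→Pick C) = (-35574, -11196, 27655).
So ∂z/∂x = −n_x/n_z = 1.28635 and ∂z/∂y = −n_y/n_z = 0.40485.
Gradient magnitude |∇z| = √(a² + b²) = √(1.65470 + 0.16390) = 1.34855.
True dip = arctan(1.34855) = 53.44°, dipping toward WSW (azimuth ≈ 253°).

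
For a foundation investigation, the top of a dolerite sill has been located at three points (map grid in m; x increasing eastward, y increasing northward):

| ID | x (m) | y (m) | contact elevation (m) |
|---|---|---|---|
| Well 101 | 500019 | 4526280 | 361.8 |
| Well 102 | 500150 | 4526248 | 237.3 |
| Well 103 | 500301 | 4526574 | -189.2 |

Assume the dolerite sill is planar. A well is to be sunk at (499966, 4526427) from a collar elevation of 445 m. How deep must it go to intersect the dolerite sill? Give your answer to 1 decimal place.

137.4 m

Let the plane be z = a·x + b·y + c.
Well 102−Well 101: 131a − 32b = −124.5;  Well 103−Well 101: 282a + 294b = −551.
Solving gives a = −1.140876772, b = −0.779839286.
Then c = 361.8 − a·500019 − b·4526280 = 4100592.83.
At (499966, 4526427): z_contact = −570399.60 − 3529885.60 + 4100592.83 = 307.63 m.
Depth below ground = 445 − 307.63 = 137.4 m.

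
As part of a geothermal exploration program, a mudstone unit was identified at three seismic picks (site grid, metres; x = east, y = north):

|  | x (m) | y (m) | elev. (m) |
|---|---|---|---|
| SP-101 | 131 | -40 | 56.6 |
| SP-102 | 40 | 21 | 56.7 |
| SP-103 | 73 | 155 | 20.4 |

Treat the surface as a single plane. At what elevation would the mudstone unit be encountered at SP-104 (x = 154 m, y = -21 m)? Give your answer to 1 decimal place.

48.6 m

Let the plane be z = a·x + b·y + c.
SP-102−SP-101: −91a + 61b = 0.1;  SP-103−SP-101: −58a + 195b = −36.2.
Solving gives a = −0.15680, b = −0.23228.
Then c = 56.6 − a·131 − b·-40 = 67.85.
At (154, -21): z = −24.1 + 4.9 + 67.85 = 48.6 m.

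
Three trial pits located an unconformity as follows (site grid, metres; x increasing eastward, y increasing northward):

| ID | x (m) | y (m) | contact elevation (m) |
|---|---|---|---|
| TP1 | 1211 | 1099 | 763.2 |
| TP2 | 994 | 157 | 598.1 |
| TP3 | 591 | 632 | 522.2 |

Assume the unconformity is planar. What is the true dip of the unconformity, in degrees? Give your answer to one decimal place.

18.1°

Let the plane be z = a·x + b·y + c.
TP2−TP1: −217a − 942b = −165.1;  TP3−TP1: −620a − 467b = −241.
Solving gives a = 0.31059, b = 0.10372.
Gradient magnitude |∇z| = √(a² + b²) = √(0.09646 + 0.01076) = 0.32745.
True dip = arctan(0.32745) = 18.1°, dipping toward WSW (azimuth ≈ 252°).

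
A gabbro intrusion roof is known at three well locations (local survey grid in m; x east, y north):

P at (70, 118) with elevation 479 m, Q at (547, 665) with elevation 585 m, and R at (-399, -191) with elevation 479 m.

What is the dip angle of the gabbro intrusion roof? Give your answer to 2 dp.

28.61°

Two edge vectors: P→Q = (477, 547, 106), P→R = (-469, -309, 0).
Normal n = (P→Q) × (P→R) = (32754, -49714, 109150).
So ∂z/∂x = −n_x/n_z = −0.30008 and ∂z/∂y = −n_y/n_z = 0.45546.
Gradient magnitude |∇z| = √(a² + b²) = √(0.09005 + 0.20745) = 0.54543.
True dip = arctan(0.54543) = 28.61°, dipping toward SSE (azimuth ≈ 147°).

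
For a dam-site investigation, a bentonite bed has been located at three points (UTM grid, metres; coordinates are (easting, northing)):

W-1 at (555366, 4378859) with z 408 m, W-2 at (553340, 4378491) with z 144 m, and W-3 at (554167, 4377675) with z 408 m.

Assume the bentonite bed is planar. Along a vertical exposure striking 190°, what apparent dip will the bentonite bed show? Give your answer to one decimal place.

7.5°

Let the plane be z = a·E + b·N + c.
W-2−W-1: −2026a − 368b = −264;  W-3−W-1: −1199a − 1184b = 0.
Solving gives a = 0.15968, b = −0.16170.
Unit vector along 190° is (sin 190°, cos 190°) = (-0.1736, -0.9848).
Slope in that direction = a·(-0.1736) + b·(-0.9848) = 0.13152.
Apparent dip = arctan|0.13152| = 7.5° (true dip is 12.8°, so apparent ≤ true as expected).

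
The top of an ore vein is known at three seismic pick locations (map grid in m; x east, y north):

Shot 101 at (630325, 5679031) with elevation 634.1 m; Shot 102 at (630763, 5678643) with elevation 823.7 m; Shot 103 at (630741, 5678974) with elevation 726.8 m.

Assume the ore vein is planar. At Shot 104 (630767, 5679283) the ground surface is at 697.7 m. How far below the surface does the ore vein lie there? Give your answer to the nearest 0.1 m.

Let the plane be z = a·x + b·y + c.
Shot 102−Shot 101: 438a − 388b = 189.6;  Shot 103−Shot 101: 416a − 57b = 92.7.
Solving gives a = 0.184403629, b = −0.280492810.
Then c = 634.1 − a·630325 − b·5679031 = 1477327.25.
At (630767, 5679283): z_contact = 116315.72 − 1592998.05 + 1477327.25 = 644.92 m.
Depth below ground = 697.7 − 644.92 = 52.8 m.

52.8 m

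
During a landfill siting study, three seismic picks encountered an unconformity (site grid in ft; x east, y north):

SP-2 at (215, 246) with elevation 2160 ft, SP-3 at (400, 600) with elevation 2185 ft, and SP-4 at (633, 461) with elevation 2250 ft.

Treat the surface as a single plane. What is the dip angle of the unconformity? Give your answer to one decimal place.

14.1°

Two edge vectors: SP-2→SP-3 = (185, 354, 25), SP-2→SP-4 = (418, 215, 90).
Normal n = (SP-2→SP-3) × (SP-2→SP-4) = (26485, -6200, -108197).
So ∂z/∂x = −n_x/n_z = 0.24478 and ∂z/∂y = −n_y/n_z = −0.05730.
Gradient magnitude |∇z| = √(a² + b²) = √(0.05992 + 0.00328) = 0.25140.
True dip = arctan(0.25140) = 14.1°, dipping toward WNW (azimuth ≈ 283°).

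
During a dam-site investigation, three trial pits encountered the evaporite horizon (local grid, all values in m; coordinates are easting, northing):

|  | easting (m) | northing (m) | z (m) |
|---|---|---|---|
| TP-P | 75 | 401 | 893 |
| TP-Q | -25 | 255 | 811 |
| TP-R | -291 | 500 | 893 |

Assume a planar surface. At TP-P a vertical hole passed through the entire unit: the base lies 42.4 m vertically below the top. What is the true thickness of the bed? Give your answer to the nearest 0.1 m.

Two edge vectors: TP-P→TP-Q = (-100, -146, -82), TP-P→TP-R = (-366, 99, 0).
Normal n = (TP-P→TP-Q) × (TP-P→TP-R) = (8118, 30012, -63336).
So ∂z/∂easting = −n_x/n_z = 0.12817 and ∂z/∂northing = −n_y/n_z = 0.47385.
|∇z| = √(a²+b²) = 0.49088, so dip δ = arctan(0.49088) = 26.15°.
True thickness = vertical thickness × cos δ = 42.4 × cos 26.15° = 38.1 m.

38.1 m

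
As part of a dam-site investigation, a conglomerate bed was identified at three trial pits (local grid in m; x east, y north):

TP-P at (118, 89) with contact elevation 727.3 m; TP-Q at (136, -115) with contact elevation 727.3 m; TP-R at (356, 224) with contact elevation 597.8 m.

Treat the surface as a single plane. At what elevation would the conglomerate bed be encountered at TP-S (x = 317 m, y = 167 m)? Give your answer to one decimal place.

Two edge vectors: TP-P→TP-Q = (18, -204, 0), TP-P→TP-R = (238, 135, -129.5).
Normal n = (TP-P→TP-Q) × (TP-P→TP-R) = (26418, 2331, 50982).
So ∂z/∂x = −n_x/n_z = −0.51818 and ∂z/∂y = −n_y/n_z = −0.04572.
Intercept c from TP-P: 727.3 + 61.15 + 4.07 = 792.51.
At (317, 167): z = −164.3 − 7.6 + 792.51 = 620.6 m.

620.6 m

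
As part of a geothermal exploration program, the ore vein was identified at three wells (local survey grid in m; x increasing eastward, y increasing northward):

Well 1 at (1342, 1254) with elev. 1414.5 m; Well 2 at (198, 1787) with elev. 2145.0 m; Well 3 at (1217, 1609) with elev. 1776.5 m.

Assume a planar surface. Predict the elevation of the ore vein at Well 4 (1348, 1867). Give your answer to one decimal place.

Let the plane be z = a·x + b·y + c.
Well 2−Well 1: −1144a + 533b = 730.5;  Well 3−Well 1: −125a + 355b = 362.
Solving gives a = −0.195530, b = 0.950870.
Then c = 1414.5 − a·1342 − b·1254 = 484.51.
At (1348, 1867): z = −263.6 + 1775.3 + 484.51 = 1996.2 m.

1996.2 m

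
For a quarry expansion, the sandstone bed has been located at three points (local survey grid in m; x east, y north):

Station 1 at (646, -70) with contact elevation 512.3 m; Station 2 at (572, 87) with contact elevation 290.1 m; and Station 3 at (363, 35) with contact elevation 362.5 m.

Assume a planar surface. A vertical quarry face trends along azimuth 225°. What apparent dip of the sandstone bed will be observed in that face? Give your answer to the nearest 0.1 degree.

44.9°

Two edge vectors: Station 1→Station 2 = (-74, 157, -222.2), Station 1→Station 3 = (-283, 105, -149.8).
Normal n = (Station 1→Station 2) × (Station 1→Station 3) = (-187.6, 51797.4, 36661).
So ∂z/∂x = −n_x/n_z = 0.00512 and ∂z/∂y = −n_y/n_z = −1.41287.
Unit vector along 225° is (sin 225°, cos 225°) = (-0.7071, -0.7071).
Slope in that direction = a·(-0.7071) + b·(-0.7071) = 0.99543.
Apparent dip = arctan|0.99543| = 44.9° (true dip is 54.7°, so apparent ≤ true as expected).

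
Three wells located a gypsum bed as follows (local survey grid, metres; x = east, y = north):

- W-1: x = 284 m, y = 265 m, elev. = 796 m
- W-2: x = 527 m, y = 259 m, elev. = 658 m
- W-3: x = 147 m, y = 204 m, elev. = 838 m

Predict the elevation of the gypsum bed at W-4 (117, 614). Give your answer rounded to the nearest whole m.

1083 m

Two edge vectors: W-1→W-2 = (243, -6, -138), W-1→W-3 = (-137, -61, 42).
Normal n = (W-1→W-2) × (W-1→W-3) = (-8670, 8700, -15645).
So ∂z/∂x = −n_x/n_z = −0.55417 and ∂z/∂y = −n_y/n_z = 0.55609.
Intercept c from W-1: 796 + 157.38 − 147.36 = 806.02.
At (117, 614): z = −64.8 + 341.4 + 806.02 = 1082.6 m.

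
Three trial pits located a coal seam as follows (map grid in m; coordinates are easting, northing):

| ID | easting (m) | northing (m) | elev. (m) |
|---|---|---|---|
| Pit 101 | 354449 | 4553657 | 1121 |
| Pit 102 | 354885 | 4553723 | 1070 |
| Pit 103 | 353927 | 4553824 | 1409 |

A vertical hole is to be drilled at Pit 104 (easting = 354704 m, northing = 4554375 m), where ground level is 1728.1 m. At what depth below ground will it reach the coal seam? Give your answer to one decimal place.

10.2 m

Let the plane be z = a·easting + b·northing + c.
Pit 102−Pit 101: 436a + 66b = −51;  Pit 103−Pit 101: −522a + 167b = 288.
Solving gives a = −0.256609860, b = 0.922453013.
Then c = 1121 − a·354449 − b·4553657 = −4108458.51.
At (354704, 4554375): z_contact = −91020.54 + 4201196.94 − 4108458.51 = 1717.89 m.
Depth below ground = 1728.1 − 1717.89 = 10.2 m.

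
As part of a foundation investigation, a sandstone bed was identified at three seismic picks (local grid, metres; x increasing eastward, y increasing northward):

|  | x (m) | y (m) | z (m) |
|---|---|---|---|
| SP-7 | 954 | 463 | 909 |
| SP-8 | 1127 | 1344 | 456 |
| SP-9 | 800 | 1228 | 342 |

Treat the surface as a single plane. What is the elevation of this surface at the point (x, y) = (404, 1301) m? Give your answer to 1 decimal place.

70.3 m

Let the plane be z = a·x + b·y + c.
SP-8−SP-7: 173a + 881b = −453;  SP-9−SP-7: −154a + 765b = −567.
Solving gives a = 0.570788, b = −0.626273.
Then c = 909 − a·954 − b·463 = 654.43.
At (404, 1301): z = 230.6 − 814.8 + 654.43 = 70.3 m.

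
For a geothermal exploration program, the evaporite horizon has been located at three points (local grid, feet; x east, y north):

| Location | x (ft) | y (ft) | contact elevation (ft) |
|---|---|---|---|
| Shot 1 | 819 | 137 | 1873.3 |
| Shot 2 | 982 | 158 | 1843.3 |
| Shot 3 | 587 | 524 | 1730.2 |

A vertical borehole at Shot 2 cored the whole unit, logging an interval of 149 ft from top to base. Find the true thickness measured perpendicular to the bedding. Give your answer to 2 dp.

Let the plane be z = a·x + b·y + c.
Shot 2−Shot 1: 163a + 21b = −30;  Shot 3−Shot 1: −232a + 387b = −143.1.
Solving gives a = −0.12663, b = −0.44568.
|∇z| = √(a²+b²) = 0.46332, so dip δ = arctan(0.46332) = 24.86°.
True thickness = vertical thickness × cos δ = 149 × cos 24.86° = 135.19 ft.

135.19 ft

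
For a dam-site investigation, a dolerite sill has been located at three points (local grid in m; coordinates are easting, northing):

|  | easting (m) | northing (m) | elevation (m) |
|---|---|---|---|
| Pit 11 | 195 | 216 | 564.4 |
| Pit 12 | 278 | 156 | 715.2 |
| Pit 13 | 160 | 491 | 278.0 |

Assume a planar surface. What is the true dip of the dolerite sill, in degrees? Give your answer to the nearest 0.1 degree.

Let the plane be z = a·easting + b·northing + c.
Pit 12−Pit 11: 83a − 60b = 150.8;  Pit 13−Pit 11: −35a + 275b = −286.4.
Solving gives a = 1.17182, b = −0.89231.
Gradient magnitude |∇z| = √(a² + b²) = √(1.37317 + 0.79622) = 1.47288.
True dip = arctan(1.47288) = 55.8°, dipping toward NW (azimuth ≈ 307°).

55.8°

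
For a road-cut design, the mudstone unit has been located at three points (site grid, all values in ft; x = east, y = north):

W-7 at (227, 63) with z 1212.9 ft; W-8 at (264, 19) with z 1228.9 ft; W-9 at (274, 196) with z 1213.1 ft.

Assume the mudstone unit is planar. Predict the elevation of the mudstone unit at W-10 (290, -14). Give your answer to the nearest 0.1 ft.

1240.4 ft

Two edge vectors: W-7→W-8 = (37, -44, 16), W-7→W-9 = (47, 133, 0.2).
Normal n = (W-7→W-8) × (W-7→W-9) = (-2136.8, 744.6, 6989).
So ∂z/∂x = −n_x/n_z = 0.30574 and ∂z/∂y = −n_y/n_z = −0.10654.
Intercept c from W-7: 1212.9 − 69.40 + 6.71 = 1150.21.
At (290, -14): z = 88.7 + 1.5 + 1150.21 = 1240.4 ft.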